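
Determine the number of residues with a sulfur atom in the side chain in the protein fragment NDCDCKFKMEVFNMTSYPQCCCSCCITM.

10

The sulfur-bearing residues are cysteine (–SH) and methionine (–S–CH₃).
Matching residues: C3, C5, M9, M14, C20, C21, C22, C24, C25, M28.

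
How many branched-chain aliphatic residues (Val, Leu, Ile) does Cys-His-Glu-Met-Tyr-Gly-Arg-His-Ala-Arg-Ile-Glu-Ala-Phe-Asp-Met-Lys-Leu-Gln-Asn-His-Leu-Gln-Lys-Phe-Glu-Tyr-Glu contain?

Matching residues: Ile11, Leu18, Leu22.

3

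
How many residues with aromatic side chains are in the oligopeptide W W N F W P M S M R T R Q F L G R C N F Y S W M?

Phenylalanine (F), tryptophan (W), and tyrosine (Y) have aromatic ring side chains.
Matching residues: W1, W2, F4, W5, F14, F20, Y21, W23.

8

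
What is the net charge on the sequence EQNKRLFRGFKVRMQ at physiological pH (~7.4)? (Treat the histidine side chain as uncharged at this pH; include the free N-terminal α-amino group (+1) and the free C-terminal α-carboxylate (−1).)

Near pH 7.4, K and R contribute +1 each, D and E contribute −1 each, and every other side chain (His included, as stated) is uncharged.
Positive (K, R): K4, R5, R8, K11, R13 → +5.
Negative (D, E): E1 → −1.
The N-terminus (+1) and C-terminus (−1) cancel.
Net charge = (+5) + (−1) = +4.

+4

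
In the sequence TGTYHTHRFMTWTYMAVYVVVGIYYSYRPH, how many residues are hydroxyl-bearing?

12

The –OH-bearing residues are Ser, Thr (aliphatic alcohols), and Tyr (phenol).
Matching residues: T1, T3, Y4, T6, T11, T13, Y14, Y18, Y24, Y25, S26, Y27.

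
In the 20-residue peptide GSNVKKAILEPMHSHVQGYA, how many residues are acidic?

The acidic residues are Asp (D) and Glu (E), whose side chains end in a carboxylate group.
Matching residues: E10.

1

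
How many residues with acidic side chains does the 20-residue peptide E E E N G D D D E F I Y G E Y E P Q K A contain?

9

Aspartate (D) and glutamate (E) have carboxylic-acid side chains and are the acidic amino acids.
Matching residues: E1, E2, E3, D6, D7, D8, E9, E14, E16.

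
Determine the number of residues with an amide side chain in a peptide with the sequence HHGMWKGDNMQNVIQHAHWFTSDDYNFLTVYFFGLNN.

Only N (asparagine) and Q (glutamine) carry a side-chain carboxamide.
Matching residues: N9, Q11, N12, Q15, N26, N36, N37.

7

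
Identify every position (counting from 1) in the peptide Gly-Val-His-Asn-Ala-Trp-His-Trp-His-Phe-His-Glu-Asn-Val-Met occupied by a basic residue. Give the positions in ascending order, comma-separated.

3, 7, 9, 11

Lysine (K), arginine (R), and histidine (H) have basic, nitrogen-containing side chains.
Matching residues: His3, His7, His9, His11.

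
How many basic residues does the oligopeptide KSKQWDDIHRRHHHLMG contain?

8

K, R, and H are the three residues with basic side chains (ε-amine, guanidinium, and imidazole respectively).
Matching residues: K1, K3, H9, R10, R11, H12, H13, H14.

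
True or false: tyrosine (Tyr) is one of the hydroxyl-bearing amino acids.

True

Serine (S), threonine (T), and tyrosine (Y) each carry a hydroxyl group on the side chain.
Tyrosine is in this group.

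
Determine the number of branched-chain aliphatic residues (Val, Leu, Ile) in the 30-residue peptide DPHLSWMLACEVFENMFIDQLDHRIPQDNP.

6

Matching residues: L4, L8, V12, I18, L21, I25.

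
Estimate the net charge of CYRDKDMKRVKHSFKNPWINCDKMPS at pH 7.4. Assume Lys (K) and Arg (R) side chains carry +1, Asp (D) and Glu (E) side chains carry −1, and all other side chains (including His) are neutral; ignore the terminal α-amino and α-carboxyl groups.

+4

Positive (K, R): R3, K5, K8, R9, K11, K15, K23 → +7.
Negative (D, E): D4, D6, D22 → −3.
Net charge = (+7) + (−3) = +4.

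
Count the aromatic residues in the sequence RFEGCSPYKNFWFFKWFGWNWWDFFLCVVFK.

14

Phenylalanine (F), tryptophan (W), and tyrosine (Y) have aromatic ring side chains.
Matching residues: F2, Y8, F11, W12, F13, F14, W16, F17, W19, W21, W22, F24, F25, F30.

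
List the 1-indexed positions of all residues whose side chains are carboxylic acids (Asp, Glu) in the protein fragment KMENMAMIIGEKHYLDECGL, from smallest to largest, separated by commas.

Matching residues: E3, E11, D16, E17.

3, 11, 16, 17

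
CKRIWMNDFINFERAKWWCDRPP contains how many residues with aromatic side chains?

5

Phenylalanine (F), tryptophan (W), and tyrosine (Y) have aromatic ring side chains.
Matching residues: W5, F9, F12, W17, W18.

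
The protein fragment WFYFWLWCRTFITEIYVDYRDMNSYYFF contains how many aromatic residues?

The aromatic amino acids are Phe (F, benzyl), Trp (W, indole), and Tyr (Y, phenol).
Matching residues: W1, F2, Y3, F4, W5, W7, F11, Y16, Y19, Y25, Y26, F27, F28.

13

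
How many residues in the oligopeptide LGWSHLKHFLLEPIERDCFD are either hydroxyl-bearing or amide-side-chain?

Hydroxyl-bearing: S, T, Y. Amide-side-chain: N, Q.
Hydroxyl-bearing residues here: S4 (1).
Amide-side-chain residues here: none (0).
The two groups share no amino acid, so total = 1 + 0 = 1.

1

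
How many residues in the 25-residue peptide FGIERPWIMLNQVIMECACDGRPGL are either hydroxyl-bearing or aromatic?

Hydroxyl-bearing: S, T, Y. Aromatic: F, W, Y.
Hydroxyl-bearing residues here: none (0).
Aromatic residues here: F1, W7 (2).
(Y belongs to both groups, but none appear in this sequence.) Total = 0 + 2 = 2.

2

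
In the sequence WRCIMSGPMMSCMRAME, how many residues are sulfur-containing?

Cysteine (C, thiol) and methionine (M, thioether) are the two sulfur-containing amino acids.
Matching residues: C3, M5, M9, M10, C12, M13, M16.

7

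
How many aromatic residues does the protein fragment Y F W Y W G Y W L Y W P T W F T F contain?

Phenylalanine (F), tryptophan (W), and tyrosine (Y) have aromatic ring side chains.
Matching residues: Y1, F2, W3, Y4, W5, Y7, W8, Y10, W11, W14, F15, F17.

12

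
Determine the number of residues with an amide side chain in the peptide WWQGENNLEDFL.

The amide-side-chain residues are Asn (N) and Gln (Q).
Matching residues: Q3, N6, N7.

3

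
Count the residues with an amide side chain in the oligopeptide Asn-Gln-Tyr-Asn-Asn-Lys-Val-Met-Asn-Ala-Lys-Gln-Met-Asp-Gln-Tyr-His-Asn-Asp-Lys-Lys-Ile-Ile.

Only N (asparagine) and Q (glutamine) carry a side-chain carboxamide.
Matching residues: Asn1, Gln2, Asn4, Asn5, Asn9, Gln12, Gln15, Asn18.

8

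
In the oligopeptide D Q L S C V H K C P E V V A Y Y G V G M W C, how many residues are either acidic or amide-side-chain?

Acidic: D, E. Amide-side-chain: N, Q.
Acidic residues here: D1, E11 (2).
Amide-side-chain residues here: Q2 (1).
The two groups share no amino acid, so total = 2 + 1 = 3.

3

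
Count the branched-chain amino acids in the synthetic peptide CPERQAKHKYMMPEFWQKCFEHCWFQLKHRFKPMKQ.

1

Valine (V), leucine (L), and isoleucine (I) are the branched-chain amino acids.
Matching residues: L27.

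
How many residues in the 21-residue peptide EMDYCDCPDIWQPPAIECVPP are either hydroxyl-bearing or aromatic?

Hydroxyl-bearing: S, T, Y. Aromatic: F, W, Y.
Hydroxyl-bearing residues here: Y4 (1).
Aromatic residues here: Y4, W11 (2).
Y is in both groups, so the 1 Y residue must not be double-counted.
Total = 1 + 2 − 1 = 2.

2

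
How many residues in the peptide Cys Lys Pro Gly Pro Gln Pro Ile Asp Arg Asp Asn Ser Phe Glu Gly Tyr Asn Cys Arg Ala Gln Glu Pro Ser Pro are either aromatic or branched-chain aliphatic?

Aromatic: F, W, Y. Branched-chain aliphatic: I, L, V.
Aromatic residues here: Phe14, Tyr17 (2).
Branched-chain aliphatic residues here: Ile8 (1).
The two groups share no amino acid, so total = 2 + 1 = 3.

3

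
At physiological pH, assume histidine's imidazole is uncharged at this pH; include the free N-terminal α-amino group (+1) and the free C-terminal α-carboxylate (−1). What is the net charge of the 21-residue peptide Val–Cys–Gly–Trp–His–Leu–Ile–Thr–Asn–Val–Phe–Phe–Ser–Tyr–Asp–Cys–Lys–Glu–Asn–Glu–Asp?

The side chains ionized at physiological pH are Lys/Arg (+1) and Asp/Glu (−1); with His treated as neutral, nothing else contributes.
Positive (K, R): Lys17 → +1.
Negative (D, E): Asp15, Glu18, Glu20, Asp21 → −4.
The N-terminus (+1) and C-terminus (−1) cancel.
Net charge = (+1) + (−4) = −3.

-3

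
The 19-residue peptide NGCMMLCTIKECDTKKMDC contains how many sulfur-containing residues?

7

Cysteine (C, thiol) and methionine (M, thioether) are the two sulfur-containing amino acids.
Matching residues: C3, M4, M5, C7, C12, M17, C19.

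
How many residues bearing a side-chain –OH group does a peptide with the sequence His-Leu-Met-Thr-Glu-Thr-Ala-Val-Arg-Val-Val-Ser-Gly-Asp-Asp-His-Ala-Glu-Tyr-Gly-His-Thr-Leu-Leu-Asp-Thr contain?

Serine (S), threonine (T), and tyrosine (Y) each carry a hydroxyl group on the side chain.
Matching residues: Thr4, Thr6, Ser12, Tyr19, Thr22, Thr26.

6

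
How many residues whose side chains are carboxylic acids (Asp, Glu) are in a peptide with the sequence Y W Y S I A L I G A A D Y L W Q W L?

1

Matching residues: D12.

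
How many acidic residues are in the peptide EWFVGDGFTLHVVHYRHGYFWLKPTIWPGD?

The acidic residues are Asp (D) and Glu (E), whose side chains end in a carboxylate group.
Matching residues: E1, D6, D30.

3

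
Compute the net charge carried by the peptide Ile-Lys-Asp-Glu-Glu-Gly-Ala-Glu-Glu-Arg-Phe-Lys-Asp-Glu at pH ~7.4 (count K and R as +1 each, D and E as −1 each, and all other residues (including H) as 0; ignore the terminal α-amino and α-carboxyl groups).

-4

Positive (K, R): Lys2, Arg10, Lys12 → +3.
Negative (D, E): Asp3, Glu4, Glu5, Glu8, Glu9, Asp13, Glu14 → −7.
Net charge = (+3) + (−7) = −4.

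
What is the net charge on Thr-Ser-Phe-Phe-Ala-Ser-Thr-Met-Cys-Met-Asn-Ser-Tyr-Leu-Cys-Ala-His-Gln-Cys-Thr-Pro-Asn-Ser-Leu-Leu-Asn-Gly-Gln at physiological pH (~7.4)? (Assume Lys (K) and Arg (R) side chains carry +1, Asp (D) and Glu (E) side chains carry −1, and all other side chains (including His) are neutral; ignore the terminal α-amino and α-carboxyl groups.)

Positive (K, R): none → +0.
Negative (D, E): none → −0.
Net charge = (+0) + (−0) = 0.

0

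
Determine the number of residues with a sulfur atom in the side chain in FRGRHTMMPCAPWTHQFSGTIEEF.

3

Only Cys (C) and Met (M) have a sulfur atom in the side chain.
Matching residues: M7, M8, C10.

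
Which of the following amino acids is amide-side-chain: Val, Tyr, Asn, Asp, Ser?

The amide-side-chain residues are Asn (N) and Gln (Q).
Of the listed options, only Asn belongs to this group.

Asn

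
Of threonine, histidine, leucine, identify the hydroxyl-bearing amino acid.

Serine (S), threonine (T), and tyrosine (Y) each carry a hydroxyl group on the side chain.
Of the listed options, only threonine belongs to this group.

threonine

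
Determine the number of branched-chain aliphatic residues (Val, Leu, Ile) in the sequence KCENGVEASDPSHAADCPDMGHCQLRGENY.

Matching residues: V6, L25.

2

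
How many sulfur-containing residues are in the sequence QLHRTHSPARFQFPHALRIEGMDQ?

1

Only Cys (C) and Met (M) have a sulfur atom in the side chain.
Matching residues: M22.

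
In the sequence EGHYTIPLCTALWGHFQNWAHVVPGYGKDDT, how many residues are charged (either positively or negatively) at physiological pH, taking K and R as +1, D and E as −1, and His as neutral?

4

Charged side chains at pH ~7.4: K, R (positive); D, E (negative).
Matching residues: E1, K28, D29, D30.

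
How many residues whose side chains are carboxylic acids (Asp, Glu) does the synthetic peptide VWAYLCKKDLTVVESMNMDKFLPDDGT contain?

5

Matching residues: D9, E14, D19, D24, D25.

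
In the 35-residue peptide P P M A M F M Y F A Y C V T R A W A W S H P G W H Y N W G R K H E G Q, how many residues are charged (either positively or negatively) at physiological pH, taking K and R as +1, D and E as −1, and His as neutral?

Charged side chains at pH ~7.4: K, R (positive); D, E (negative).
Matching residues: R15, R30, K31, E33.

4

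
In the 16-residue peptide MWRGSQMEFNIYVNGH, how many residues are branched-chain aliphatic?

Valine (V), leucine (L), and isoleucine (I) are the branched-chain amino acids.
Matching residues: I11, V13.

2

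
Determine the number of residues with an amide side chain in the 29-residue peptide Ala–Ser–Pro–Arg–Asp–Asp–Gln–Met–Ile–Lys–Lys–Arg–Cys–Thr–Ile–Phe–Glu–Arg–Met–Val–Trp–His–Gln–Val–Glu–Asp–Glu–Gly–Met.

2

Only N (asparagine) and Q (glutamine) carry a side-chain carboxamide.
Matching residues: Gln7, Gln23.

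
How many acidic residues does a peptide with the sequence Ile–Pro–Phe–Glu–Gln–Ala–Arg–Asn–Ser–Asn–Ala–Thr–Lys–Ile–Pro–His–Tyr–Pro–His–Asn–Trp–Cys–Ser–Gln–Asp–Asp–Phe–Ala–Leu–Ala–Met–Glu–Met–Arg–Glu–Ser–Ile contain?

Only D (aspartate) and E (glutamate) carry a side-chain carboxylic acid.
Matching residues: Glu4, Asp25, Asp26, Glu32, Glu35.

5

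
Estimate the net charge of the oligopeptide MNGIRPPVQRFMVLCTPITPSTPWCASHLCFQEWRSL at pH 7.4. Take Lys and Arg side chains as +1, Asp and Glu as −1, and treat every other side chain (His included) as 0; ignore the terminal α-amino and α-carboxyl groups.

Positive (K, R): R5, R10, R35 → +3.
Negative (D, E): E33 → −1.
Net charge = (+3) + (−1) = +2.

+2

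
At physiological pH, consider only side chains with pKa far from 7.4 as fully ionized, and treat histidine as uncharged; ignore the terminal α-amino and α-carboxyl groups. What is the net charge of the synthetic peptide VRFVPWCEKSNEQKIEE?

-1

The side chains ionized at physiological pH are Lys/Arg (+1) and Asp/Glu (−1); with His treated as neutral, nothing else contributes.
Positive (K, R): R2, K9, K14 → +3.
Negative (D, E): E8, E12, E16, E17 → −4.
Net charge = (+3) + (−4) = −1.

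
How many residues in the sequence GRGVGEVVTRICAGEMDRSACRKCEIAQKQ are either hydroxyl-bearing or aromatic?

2

Hydroxyl-bearing: S, T, Y. Aromatic: F, W, Y.
Hydroxyl-bearing residues here: T9, S19 (2).
Aromatic residues here: none (0).
(Y belongs to both groups, but none appear in this sequence.) Total = 2 + 0 = 2.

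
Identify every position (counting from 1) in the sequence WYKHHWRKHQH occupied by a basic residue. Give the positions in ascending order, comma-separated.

Matching residues: K3, H4, H5, R7, K8, H9, H11.

3, 4, 5, 7, 8, 9, 11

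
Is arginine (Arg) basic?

Lysine (K), arginine (R), and histidine (H) have basic, nitrogen-containing side chains.
Arginine is in this group.

Yes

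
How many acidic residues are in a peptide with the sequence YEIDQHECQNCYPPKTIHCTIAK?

3

The acidic residues are Asp (D) and Glu (E), whose side chains end in a carboxylate group.
Matching residues: E2, D4, E7.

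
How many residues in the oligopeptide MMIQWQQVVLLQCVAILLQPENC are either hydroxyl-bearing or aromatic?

Hydroxyl-bearing: S, T, Y. Aromatic: F, W, Y.
Hydroxyl-bearing residues here: none (0).
Aromatic residues here: W5 (1).
(Y belongs to both groups, but none appear in this sequence.) Total = 0 + 1 = 1.

1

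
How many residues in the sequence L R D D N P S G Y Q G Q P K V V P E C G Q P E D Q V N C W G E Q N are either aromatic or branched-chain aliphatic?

Aromatic: F, W, Y. Branched-chain aliphatic: I, L, V.
Aromatic residues here: Y9, W29 (2).
Branched-chain aliphatic residues here: L1, V15, V16, V26 (4).
The two groups share no amino acid, so total = 2 + 4 = 6.

6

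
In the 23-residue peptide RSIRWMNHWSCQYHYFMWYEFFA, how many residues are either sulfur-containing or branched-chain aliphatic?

Sulfur-containing: C, M. Branched-chain aliphatic: I, L, V.
Sulfur-containing residues here: M6, C11, M17 (3).
Branched-chain aliphatic residues here: I3 (1).
The two groups share no amino acid, so total = 3 + 1 = 4.

4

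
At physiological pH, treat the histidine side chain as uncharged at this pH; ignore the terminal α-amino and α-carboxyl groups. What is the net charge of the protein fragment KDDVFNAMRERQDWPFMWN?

The side chains ionized at physiological pH are Lys/Arg (+1) and Asp/Glu (−1); with His treated as neutral, nothing else contributes.
Positive (K, R): K1, R9, R11 → +3.
Negative (D, E): D2, D3, E10, D13 → −4.
Net charge = (+3) + (−4) = −1.

-1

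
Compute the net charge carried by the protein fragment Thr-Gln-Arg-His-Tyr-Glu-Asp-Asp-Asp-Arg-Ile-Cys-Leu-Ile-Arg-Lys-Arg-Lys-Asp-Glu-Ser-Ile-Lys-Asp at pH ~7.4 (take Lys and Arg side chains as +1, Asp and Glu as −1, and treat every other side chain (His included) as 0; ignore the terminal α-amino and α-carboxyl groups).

0

Positive (K, R): Arg3, Arg10, Arg15, Lys16, Arg17, Lys18, Lys23 → +7.
Negative (D, E): Glu6, Asp7, Asp8, Asp9, Asp19, Glu20, Asp24 → −7.
Net charge = (+7) + (−7) = 0.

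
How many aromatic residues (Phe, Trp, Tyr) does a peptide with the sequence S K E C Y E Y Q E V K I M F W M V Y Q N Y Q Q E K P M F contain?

7

Matching residues: Y5, Y7, F14, W15, Y18, Y21, F28.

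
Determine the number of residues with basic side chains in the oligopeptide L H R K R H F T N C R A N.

6

Lysine (K), arginine (R), and histidine (H) have basic, nitrogen-containing side chains.
Matching residues: H2, R3, K4, R5, H6, R11.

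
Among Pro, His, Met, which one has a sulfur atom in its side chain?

Met

The sulfur-bearing residues are cysteine (–SH) and methionine (–S–CH₃).
Of the listed options, only Met belongs to this group.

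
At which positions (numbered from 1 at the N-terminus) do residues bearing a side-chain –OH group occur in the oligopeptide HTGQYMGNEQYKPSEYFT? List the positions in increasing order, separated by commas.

2, 5, 11, 14, 16, 18

S, T, and Y are the three residues with a side-chain hydroxyl.
Matching residues: T2, Y5, Y11, S14, Y16, T18.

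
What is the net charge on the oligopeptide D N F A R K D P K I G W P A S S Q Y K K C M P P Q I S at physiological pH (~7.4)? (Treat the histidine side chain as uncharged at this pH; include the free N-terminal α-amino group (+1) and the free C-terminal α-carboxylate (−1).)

+3

The side chains ionized at physiological pH are Lys/Arg (+1) and Asp/Glu (−1); with His treated as neutral, nothing else contributes.
Positive (K, R): R5, K6, K9, K19, K20 → +5.
Negative (D, E): D1, D7 → −2.
The N-terminus (+1) and C-terminus (−1) cancel.
Net charge = (+5) + (−2) = +3.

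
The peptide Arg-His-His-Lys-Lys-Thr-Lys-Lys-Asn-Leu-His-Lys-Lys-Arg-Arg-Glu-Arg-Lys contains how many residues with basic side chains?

14

The basic amino acids are Lys (K), Arg (R), and His (H).
Matching residues: Arg1, His2, His3, Lys4, Lys5, Lys7, Lys8, His11, Lys12, Lys13, Arg14, Arg15, Arg17, Lys18.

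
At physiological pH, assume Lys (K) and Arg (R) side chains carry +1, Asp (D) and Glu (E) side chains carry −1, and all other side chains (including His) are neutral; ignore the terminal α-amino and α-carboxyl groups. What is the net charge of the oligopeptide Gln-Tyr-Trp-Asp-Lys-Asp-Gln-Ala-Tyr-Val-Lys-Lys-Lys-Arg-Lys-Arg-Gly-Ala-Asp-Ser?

+4

Positive (K, R): Lys5, Lys11, Lys12, Lys13, Arg14, Lys15, Arg16 → +7.
Negative (D, E): Asp4, Asp6, Asp19 → −3.
Net charge = (+7) + (−3) = +4.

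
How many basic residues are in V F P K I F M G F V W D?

The basic amino acids are Lys (K), Arg (R), and His (H).
Matching residues: K4.

1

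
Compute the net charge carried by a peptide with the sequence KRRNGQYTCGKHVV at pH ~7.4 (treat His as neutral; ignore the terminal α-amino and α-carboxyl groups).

Near pH 7.4, K and R contribute +1 each, D and E contribute −1 each, and every other side chain (His included, as stated) is uncharged.
Positive (K, R): K1, R2, R3, K11 → +4.
Negative (D, E): none → −0.
Net charge = (+4) + (−0) = +4.

+4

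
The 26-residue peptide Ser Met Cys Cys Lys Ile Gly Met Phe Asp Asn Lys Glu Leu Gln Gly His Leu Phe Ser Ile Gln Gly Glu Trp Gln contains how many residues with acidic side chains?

Only D (aspartate) and E (glutamate) carry a side-chain carboxylic acid.
Matching residues: Asp10, Glu13, Glu24.

3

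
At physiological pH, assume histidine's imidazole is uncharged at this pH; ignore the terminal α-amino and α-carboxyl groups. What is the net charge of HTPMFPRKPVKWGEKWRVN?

The side chains ionized at physiological pH are Lys/Arg (+1) and Asp/Glu (−1); with His treated as neutral, nothing else contributes.
Positive (K, R): R7, K8, K11, K15, R17 → +5.
Negative (D, E): E14 → −1.
Net charge = (+5) + (−1) = +4.

+4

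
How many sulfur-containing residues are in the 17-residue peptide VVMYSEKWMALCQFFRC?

Cysteine (C, thiol) and methionine (M, thioether) are the two sulfur-containing amino acids.
Matching residues: M3, M9, C12, C17.

4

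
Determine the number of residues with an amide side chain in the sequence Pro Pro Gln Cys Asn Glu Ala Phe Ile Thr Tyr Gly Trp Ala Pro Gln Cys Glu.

Only N (asparagine) and Q (glutamine) carry a side-chain carboxamide.
Matching residues: Gln3, Asn5, Gln16.

3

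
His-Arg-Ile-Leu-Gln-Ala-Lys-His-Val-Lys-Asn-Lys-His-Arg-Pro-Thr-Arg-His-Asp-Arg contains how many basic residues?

11

K, R, and H are the three residues with basic side chains (ε-amine, guanidinium, and imidazole respectively).
Matching residues: His1, Arg2, Lys7, His8, Lys10, Lys12, His13, Arg14, Arg17, His18, Arg20.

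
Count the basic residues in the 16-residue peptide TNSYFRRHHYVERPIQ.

5

Lysine (K), arginine (R), and histidine (H) have basic, nitrogen-containing side chains.
Matching residues: R6, R7, H8, H9, R13.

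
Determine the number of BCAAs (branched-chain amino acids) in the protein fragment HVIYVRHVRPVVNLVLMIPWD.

10

V, L, and I make up the branched-chain aliphatic group.
Matching residues: V2, I3, V5, V8, V11, V12, L14, V15, L16, I18.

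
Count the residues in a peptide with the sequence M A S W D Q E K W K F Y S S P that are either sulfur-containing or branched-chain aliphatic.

Sulfur-containing: C, M. Branched-chain aliphatic: I, L, V.
Sulfur-containing residues here: M1 (1).
Branched-chain aliphatic residues here: none (0).
The two groups share no amino acid, so total = 1 + 0 = 1.

1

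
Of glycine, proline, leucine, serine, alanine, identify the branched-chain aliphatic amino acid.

leucine

V, L, and I make up the branched-chain aliphatic group.
Of the listed options, only leucine belongs to this group.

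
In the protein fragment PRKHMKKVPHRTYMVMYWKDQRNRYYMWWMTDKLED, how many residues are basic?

11

The basic amino acids are Lys (K), Arg (R), and His (H).
Matching residues: R2, K3, H4, K6, K7, H10, R11, K19, R22, R24, K33.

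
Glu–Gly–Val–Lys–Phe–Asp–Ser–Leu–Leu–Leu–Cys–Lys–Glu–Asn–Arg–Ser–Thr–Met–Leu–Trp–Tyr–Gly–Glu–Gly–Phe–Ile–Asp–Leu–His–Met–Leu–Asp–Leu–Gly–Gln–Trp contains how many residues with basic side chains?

4

The basic amino acids are Lys (K), Arg (R), and His (H).
Matching residues: Lys4, Lys12, Arg15, His29.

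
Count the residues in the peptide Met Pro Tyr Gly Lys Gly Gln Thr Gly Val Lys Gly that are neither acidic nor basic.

Acidic: D, E. Basic: K, R, H. All other residues are neither.
Matching residues: Met1, Pro2, Tyr3, Gly4, Gly6, Gln7, Thr8, Gly9, Val10, Gly12.

10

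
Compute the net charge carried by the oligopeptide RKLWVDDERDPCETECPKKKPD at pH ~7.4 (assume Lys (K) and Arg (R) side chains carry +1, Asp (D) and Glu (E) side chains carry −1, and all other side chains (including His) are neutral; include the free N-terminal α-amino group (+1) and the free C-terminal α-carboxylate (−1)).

Positive (K, R): R1, K2, R9, K18, K19, K20 → +6.
Negative (D, E): D6, D7, E8, D10, E13, E15, D22 → −7.
The N-terminus (+1) and C-terminus (−1) cancel.
Net charge = (+6) + (−7) = −1.

-1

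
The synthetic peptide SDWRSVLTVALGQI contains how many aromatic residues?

The aromatic amino acids are Phe (F, benzyl), Trp (W, indole), and Tyr (Y, phenol).
Matching residues: W3.

1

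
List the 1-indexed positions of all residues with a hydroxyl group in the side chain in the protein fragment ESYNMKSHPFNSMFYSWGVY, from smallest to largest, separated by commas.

2, 3, 7, 12, 15, 16, 20

S, T, and Y are the three residues with a side-chain hydroxyl.
Matching residues: S2, Y3, S7, S12, Y15, S16, Y20.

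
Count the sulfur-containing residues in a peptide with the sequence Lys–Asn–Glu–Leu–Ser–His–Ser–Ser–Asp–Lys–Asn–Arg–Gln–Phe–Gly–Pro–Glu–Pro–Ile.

0

Cysteine (C, thiol) and methionine (M, thioether) are the two sulfur-containing amino acids.
None of the 19 residues belong to this group.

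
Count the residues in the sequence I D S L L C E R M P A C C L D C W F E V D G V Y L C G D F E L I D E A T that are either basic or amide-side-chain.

Basic: H, K, R. Amide-side-chain: N, Q.
Basic residues here: R8 (1).
Amide-side-chain residues here: none (0).
The two groups share no amino acid, so total = 1 + 0 = 1.

1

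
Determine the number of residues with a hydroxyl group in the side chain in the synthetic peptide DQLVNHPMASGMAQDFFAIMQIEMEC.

Serine (S), threonine (T), and tyrosine (Y) each carry a hydroxyl group on the side chain.
Matching residues: S10.

1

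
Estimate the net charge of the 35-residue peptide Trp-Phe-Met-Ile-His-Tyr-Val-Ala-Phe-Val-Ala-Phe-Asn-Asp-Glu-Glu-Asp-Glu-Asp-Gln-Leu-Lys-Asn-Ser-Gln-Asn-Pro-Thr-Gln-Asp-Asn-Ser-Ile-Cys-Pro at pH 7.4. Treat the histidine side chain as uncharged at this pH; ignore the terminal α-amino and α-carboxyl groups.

-6

The side chains ionized at physiological pH are Lys/Arg (+1) and Asp/Glu (−1); with His treated as neutral, nothing else contributes.
Positive (K, R): Lys22 → +1.
Negative (D, E): Asp14, Glu15, Glu16, Asp17, Glu18, Asp19, Asp30 → −7.
Net charge = (+1) + (−7) = −6.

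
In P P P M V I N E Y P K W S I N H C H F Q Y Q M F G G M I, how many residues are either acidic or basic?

Acidic: D, E. Basic: H, K, R.
Acidic residues here: E8 (1).
Basic residues here: K11, H16, H18 (3).
The two groups share no amino acid, so total = 1 + 3 = 4.

4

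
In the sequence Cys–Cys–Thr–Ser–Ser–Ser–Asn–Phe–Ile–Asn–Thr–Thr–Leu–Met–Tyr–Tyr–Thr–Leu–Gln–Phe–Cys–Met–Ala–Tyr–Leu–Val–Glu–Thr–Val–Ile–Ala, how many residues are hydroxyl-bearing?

11

S, T, and Y are the three residues with a side-chain hydroxyl.
Matching residues: Thr3, Ser4, Ser5, Ser6, Thr11, Thr12, Tyr15, Tyr16, Thr17, Tyr24, Thr28.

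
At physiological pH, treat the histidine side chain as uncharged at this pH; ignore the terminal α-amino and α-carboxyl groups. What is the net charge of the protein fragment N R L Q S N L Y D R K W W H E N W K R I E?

The side chains ionized at physiological pH are Lys/Arg (+1) and Asp/Glu (−1); with His treated as neutral, nothing else contributes.
Positive (K, R): R2, R10, K11, K18, R19 → +5.
Negative (D, E): D9, E15, E21 → −3.
Net charge = (+5) + (−3) = +2.

+2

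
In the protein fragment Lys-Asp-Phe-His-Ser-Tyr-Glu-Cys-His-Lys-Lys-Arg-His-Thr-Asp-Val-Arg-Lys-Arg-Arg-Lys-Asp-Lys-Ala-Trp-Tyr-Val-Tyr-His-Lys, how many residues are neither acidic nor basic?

Acidic: D, E. Basic: K, R, H. All other residues are neither.
Matching residues: Phe3, Ser5, Tyr6, Cys8, Thr14, Val16, Ala24, Trp25, Tyr26, Val27, Tyr28.

11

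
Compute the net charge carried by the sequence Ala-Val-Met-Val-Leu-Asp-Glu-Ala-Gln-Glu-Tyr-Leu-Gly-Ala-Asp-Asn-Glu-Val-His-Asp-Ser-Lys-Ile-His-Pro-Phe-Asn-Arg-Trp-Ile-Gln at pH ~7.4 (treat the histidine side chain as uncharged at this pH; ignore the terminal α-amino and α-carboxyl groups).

Near pH 7.4, K and R contribute +1 each, D and E contribute −1 each, and every other side chain (His included, as stated) is uncharged.
Positive (K, R): Lys22, Arg28 → +2.
Negative (D, E): Asp6, Glu7, Glu10, Asp15, Glu17, Asp20 → −6.
Net charge = (+2) + (−6) = −4.

-4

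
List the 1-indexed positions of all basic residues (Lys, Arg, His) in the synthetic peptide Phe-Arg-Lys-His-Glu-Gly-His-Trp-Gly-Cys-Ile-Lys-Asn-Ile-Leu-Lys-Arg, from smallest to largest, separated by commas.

2, 3, 4, 7, 12, 16, 17

Matching residues: Arg2, Lys3, His4, His7, Lys12, Lys16, Arg17.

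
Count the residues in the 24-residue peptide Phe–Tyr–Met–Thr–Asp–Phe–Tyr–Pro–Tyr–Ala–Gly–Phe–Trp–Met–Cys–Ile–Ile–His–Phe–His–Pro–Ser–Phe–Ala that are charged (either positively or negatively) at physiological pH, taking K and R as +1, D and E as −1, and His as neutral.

Charged side chains at pH ~7.4: K, R (positive); D, E (negative).
Matching residues: Asp5.

1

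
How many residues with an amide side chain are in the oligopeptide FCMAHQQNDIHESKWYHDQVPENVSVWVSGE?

5

Asparagine (N) and glutamine (Q) have uncharged amide side chains.
Matching residues: Q6, Q7, N8, Q19, N23.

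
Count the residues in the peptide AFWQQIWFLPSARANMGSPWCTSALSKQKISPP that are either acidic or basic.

3

Acidic: D, E. Basic: H, K, R.
Acidic residues here: none (0).
Basic residues here: R13, K27, K29 (3).
The two groups share no amino acid, so total = 0 + 3 = 3.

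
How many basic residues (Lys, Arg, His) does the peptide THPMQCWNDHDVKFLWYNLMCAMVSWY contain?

Matching residues: H2, H10, K13.

3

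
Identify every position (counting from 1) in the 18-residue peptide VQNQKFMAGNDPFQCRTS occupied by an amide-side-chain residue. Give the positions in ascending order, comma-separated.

The amide-side-chain residues are Asn (N) and Gln (Q).
Matching residues: Q2, N3, Q4, N10, Q14.

2, 3, 4, 10, 14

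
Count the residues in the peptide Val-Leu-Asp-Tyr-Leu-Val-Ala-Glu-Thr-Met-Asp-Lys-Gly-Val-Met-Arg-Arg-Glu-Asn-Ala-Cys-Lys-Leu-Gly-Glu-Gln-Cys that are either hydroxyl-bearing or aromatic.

Hydroxyl-bearing: S, T, Y. Aromatic: F, W, Y.
Hydroxyl-bearing residues here: Tyr4, Thr9 (2).
Aromatic residues here: Tyr4 (1).
Y is in both groups, so the 1 Y residue must not be double-counted.
Total = 2 + 1 − 1 = 2.

2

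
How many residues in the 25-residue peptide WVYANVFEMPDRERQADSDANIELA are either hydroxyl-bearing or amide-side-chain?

5

Hydroxyl-bearing: S, T, Y. Amide-side-chain: N, Q.
Hydroxyl-bearing residues here: Y3, S18 (2).
Amide-side-chain residues here: N5, Q15, N21 (3).
The two groups share no amino acid, so total = 2 + 3 = 5.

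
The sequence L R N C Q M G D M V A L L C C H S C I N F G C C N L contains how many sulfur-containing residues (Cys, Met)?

8

Matching residues: C4, M6, M9, C14, C15, C18, C23, C24.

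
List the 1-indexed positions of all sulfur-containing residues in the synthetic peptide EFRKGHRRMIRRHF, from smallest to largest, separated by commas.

9

Cysteine (C, thiol) and methionine (M, thioether) are the two sulfur-containing amino acids.
Matching residues: M9.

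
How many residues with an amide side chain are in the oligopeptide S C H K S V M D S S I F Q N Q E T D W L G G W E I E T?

3

Asparagine (N) and glutamine (Q) have uncharged amide side chains.
Matching residues: Q13, N14, Q15.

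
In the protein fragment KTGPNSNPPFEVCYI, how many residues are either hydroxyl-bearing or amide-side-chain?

5

Hydroxyl-bearing: S, T, Y. Amide-side-chain: N, Q.
Hydroxyl-bearing residues here: T2, S6, Y14 (3).
Amide-side-chain residues here: N5, N7 (2).
The two groups share no amino acid, so total = 3 + 2 = 5.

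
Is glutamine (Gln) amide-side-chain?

The amide-side-chain residues are Asn (N) and Gln (Q).
Glutamine is in this group.

Yes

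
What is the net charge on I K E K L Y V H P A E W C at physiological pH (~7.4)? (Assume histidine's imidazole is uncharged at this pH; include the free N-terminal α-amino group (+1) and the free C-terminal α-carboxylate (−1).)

0

Near pH 7.4, K and R contribute +1 each, D and E contribute −1 each, and every other side chain (His included, as stated) is uncharged.
Positive (K, R): K2, K4 → +2.
Negative (D, E): E3, E11 → −2.
The N-terminus (+1) and C-terminus (−1) cancel.
Net charge = (+2) + (−2) = 0.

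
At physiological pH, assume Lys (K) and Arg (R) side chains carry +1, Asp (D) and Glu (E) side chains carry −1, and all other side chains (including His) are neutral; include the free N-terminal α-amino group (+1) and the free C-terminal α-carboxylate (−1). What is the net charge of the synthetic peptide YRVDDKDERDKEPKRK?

Positive (K, R): R2, K6, R9, K11, K14, R15, K16 → +7.
Negative (D, E): D4, D5, D7, E8, D10, E12 → −6.
The N-terminus (+1) and C-terminus (−1) cancel.
Net charge = (+7) + (−6) = +1.

+1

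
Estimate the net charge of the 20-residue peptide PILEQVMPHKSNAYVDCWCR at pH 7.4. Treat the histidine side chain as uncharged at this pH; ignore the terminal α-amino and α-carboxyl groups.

The side chains ionized at physiological pH are Lys/Arg (+1) and Asp/Glu (−1); with His treated as neutral, nothing else contributes.
Positive (K, R): K10, R20 → +2.
Negative (D, E): E4, D16 → −2.
Net charge = (+2) + (−2) = 0.

0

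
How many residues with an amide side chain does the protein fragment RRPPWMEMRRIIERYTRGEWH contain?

0

Only N (asparagine) and Q (glutamine) carry a side-chain carboxamide.
None of the 21 residues belong to this group.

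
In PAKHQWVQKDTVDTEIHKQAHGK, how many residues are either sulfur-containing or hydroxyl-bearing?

Sulfur-containing: C, M. Hydroxyl-bearing: S, T, Y.
Sulfur-containing residues here: none (0).
Hydroxyl-bearing residues here: T11, T14 (2).
The two groups share no amino acid, so total = 0 + 2 = 2.

2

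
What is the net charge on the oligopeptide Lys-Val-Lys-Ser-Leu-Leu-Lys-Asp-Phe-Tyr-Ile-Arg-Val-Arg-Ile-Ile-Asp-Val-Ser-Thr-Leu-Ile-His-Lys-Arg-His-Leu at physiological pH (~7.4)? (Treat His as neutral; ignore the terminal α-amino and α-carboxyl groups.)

The side chains ionized at physiological pH are Lys/Arg (+1) and Asp/Glu (−1); with His treated as neutral, nothing else contributes.
Positive (K, R): Lys1, Lys3, Lys7, Arg12, Arg14, Lys24, Arg25 → +7.
Negative (D, E): Asp8, Asp17 → −2.
Net charge = (+7) + (−2) = +5.

+5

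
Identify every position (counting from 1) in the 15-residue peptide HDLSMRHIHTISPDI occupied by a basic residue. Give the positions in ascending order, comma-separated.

1, 6, 7, 9

The basic amino acids are Lys (K), Arg (R), and His (H).
Matching residues: H1, R6, H7, H9.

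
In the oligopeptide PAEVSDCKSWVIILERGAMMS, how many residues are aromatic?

The aromatic amino acids are Phe (F, benzyl), Trp (W, indole), and Tyr (Y, phenol).
Matching residues: W10.

1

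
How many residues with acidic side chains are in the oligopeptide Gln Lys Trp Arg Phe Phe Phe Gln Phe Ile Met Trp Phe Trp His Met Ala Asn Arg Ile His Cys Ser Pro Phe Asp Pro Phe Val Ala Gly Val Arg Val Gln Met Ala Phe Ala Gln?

The acidic residues are Asp (D) and Glu (E), whose side chains end in a carboxylate group.
Matching residues: Asp26.

1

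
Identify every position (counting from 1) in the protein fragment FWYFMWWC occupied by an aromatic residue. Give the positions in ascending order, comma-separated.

1, 2, 3, 4, 6, 7

F, W, and Y each carry an aromatic ring on the side chain.
Matching residues: F1, W2, Y3, F4, W6, W7.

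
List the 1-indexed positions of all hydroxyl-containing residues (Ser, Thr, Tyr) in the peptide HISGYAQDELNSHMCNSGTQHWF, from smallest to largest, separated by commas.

Matching residues: S3, Y5, S12, S17, T19.

3, 5, 12, 17, 19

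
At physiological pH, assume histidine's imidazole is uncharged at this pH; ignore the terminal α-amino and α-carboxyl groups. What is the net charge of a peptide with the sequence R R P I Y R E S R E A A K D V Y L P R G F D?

At pH ~7.4 the Lys and Arg side chains are protonated (+1), the Asp and Glu side chains are deprotonated (−1), and with His taken as neutral all other side chains carry no charge.
Positive (K, R): R1, R2, R6, R9, K13, R19 → +6.
Negative (D, E): E7, E10, D14, D22 → −4.
Net charge = (+6) + (−4) = +2.

+2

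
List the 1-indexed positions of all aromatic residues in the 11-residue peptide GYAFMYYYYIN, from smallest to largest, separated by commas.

F, W, and Y each carry an aromatic ring on the side chain.
Matching residues: Y2, F4, Y6, Y7, Y8, Y9.

2, 4, 6, 7, 8, 9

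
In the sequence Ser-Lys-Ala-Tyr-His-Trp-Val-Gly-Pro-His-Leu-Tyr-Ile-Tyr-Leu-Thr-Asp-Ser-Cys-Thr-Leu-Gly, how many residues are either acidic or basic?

4

Acidic: D, E. Basic: H, K, R.
Acidic residues here: Asp17 (1).
Basic residues here: Lys2, His5, His10 (3).
The two groups share no amino acid, so total = 1 + 3 = 4.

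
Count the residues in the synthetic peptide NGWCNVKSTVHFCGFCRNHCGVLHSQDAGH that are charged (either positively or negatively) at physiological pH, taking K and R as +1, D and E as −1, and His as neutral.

Charged side chains at pH ~7.4: K, R (positive); D, E (negative).
Matching residues: K7, R17, D27.

3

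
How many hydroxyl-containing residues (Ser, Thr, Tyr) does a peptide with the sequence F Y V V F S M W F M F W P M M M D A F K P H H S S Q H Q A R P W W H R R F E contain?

4

Matching residues: Y2, S6, S24, S25.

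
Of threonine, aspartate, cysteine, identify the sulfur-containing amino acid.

Only Cys (C) and Met (M) have a sulfur atom in the side chain.
Of the listed options, only cysteine belongs to this group.

cysteine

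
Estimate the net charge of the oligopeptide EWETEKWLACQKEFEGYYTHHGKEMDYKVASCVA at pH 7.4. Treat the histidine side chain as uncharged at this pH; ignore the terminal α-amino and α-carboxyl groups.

-3

At pH ~7.4 the Lys and Arg side chains are protonated (+1), the Asp and Glu side chains are deprotonated (−1), and with His taken as neutral all other side chains carry no charge.
Positive (K, R): K6, K12, K23, K28 → +4.
Negative (D, E): E1, E3, E5, E13, E15, E24, D26 → −7.
Net charge = (+4) + (−7) = −3.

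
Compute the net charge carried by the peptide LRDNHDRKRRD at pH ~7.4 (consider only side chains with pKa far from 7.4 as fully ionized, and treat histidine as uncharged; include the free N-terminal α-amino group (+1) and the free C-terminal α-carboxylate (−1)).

+2

At pH ~7.4 the Lys and Arg side chains are protonated (+1), the Asp and Glu side chains are deprotonated (−1), and with His taken as neutral all other side chains carry no charge.
Positive (K, R): R2, R7, K8, R9, R10 → +5.
Negative (D, E): D3, D6, D11 → −3.
The N-terminus (+1) and C-terminus (−1) cancel.
Net charge = (+5) + (−3) = +2.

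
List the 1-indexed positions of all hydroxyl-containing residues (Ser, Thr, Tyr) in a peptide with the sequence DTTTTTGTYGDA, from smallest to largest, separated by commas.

Matching residues: T2, T3, T4, T5, T6, T8, Y9.

2, 3, 4, 5, 6, 8, 9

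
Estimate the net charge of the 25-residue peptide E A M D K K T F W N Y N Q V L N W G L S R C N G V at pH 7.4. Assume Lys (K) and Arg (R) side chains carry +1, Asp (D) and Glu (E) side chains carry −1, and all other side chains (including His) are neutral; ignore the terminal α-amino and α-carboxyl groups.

Positive (K, R): K5, K6, R21 → +3.
Negative (D, E): E1, D4 → −2.
Net charge = (+3) + (−2) = +1.

+1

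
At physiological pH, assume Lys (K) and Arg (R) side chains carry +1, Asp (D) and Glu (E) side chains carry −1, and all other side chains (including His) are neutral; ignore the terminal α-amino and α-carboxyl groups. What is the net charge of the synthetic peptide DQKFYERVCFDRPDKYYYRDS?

Positive (K, R): K3, R7, R12, K15, R19 → +5.
Negative (D, E): D1, E6, D11, D14, D20 → −5.
Net charge = (+5) + (−5) = 0.

0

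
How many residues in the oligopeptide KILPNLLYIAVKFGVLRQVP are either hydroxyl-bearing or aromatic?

Hydroxyl-bearing: S, T, Y. Aromatic: F, W, Y.
Hydroxyl-bearing residues here: Y8 (1).
Aromatic residues here: Y8, F13 (2).
Y is in both groups, so the 1 Y residue must not be double-counted.
Total = 1 + 2 − 1 = 2.

2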